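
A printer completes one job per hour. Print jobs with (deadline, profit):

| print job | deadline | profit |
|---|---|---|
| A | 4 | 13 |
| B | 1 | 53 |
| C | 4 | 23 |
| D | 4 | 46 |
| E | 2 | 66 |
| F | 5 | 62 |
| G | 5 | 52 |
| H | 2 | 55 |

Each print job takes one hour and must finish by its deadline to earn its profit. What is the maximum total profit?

281

Take jobs in profit order; each goes to the latest open slot no later than its deadline.
By profit: E(d2,66), F(d5,62), H(d2,55), B(d1,53), G(d5,52), D(d4,46), C(d4,23), A(d4,13)
E→slot 2; F→slot 5; H→slot 1; B skipped; G→slot 4; D→slot 3; C skipped; A skipped.
Profit = 55 + 66 + 46 + 52 + 62 = 281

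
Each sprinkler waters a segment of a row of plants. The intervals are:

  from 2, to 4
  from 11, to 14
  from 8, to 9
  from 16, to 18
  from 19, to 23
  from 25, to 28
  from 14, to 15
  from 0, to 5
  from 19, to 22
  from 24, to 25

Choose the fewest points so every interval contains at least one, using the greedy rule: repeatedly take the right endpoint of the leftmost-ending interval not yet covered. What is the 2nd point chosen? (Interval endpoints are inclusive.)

9

By right end: [2,4]  [0,5]  [8,9]  [11,14]  [14,15]  [16,18]  [19,22]  [19,23]  [24,25]  [25,28]
[2,4] uncovered → point at 4; [8,9] uncovered → point at 9; [11,14] uncovered → point at 14; [16,18] uncovered → point at 18; [19,22] uncovered → point at 22; [24,25] uncovered → point at 25.
Points: 4, 9, 14, 18, 22, 25 (6 total).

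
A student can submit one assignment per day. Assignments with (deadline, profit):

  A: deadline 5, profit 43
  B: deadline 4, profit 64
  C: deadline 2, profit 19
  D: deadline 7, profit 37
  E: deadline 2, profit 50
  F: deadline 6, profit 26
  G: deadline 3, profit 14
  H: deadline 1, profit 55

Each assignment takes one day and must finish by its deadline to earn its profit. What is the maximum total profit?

Take jobs in profit order; each goes to the latest open slot no later than its deadline.
By profit: B(d4,64), H(d1,55), E(d2,50), A(d5,43), D(d7,37), F(d6,26), C(d2,19), G(d3,14)
B→slot 4; H→slot 1; E→slot 2; A→slot 5; D→slot 7; F→slot 6; C skipped; G→slot 3.
Profit = 55 + 50 + 14 + 64 + 43 + 26 + 37 = 289

289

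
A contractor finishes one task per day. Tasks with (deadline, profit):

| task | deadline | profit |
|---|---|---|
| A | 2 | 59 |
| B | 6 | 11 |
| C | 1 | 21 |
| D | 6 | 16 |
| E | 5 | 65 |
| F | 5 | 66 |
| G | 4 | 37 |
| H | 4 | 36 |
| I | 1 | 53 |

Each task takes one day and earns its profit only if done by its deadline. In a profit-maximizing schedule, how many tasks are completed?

By profit: F(d5,66), E(d5,65), A(d2,59), I(d1,53), G(d4,37), H(d4,36), C(d1,21), D(d6,16), B(d6,11)
F→slot 5; E→slot 4; A→slot 2; I→slot 1; G→slot 3; H skipped; C skipped; D→slot 6; B skipped.
6 of 9 scheduled.

6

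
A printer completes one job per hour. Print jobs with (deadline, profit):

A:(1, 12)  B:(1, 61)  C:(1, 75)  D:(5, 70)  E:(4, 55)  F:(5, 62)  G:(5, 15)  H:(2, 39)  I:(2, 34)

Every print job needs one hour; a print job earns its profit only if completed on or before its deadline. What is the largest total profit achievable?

301

Take jobs in profit order; each goes to the latest open slot no later than its deadline.
Profit order: C=75 D=70 F=62 B=61 E=55 H=39 I=34 G=15 A=12
Assign: C→slot 1, D→slot 5, F→slot 4, B skipped, E→slot 3, H→slot 2, I skipped, G skipped, A skipped.
Slots: [1:C] [2:H] [3:E] [4:F] [5:D]
Profit = 75 + 39 + 55 + 62 + 70 = 301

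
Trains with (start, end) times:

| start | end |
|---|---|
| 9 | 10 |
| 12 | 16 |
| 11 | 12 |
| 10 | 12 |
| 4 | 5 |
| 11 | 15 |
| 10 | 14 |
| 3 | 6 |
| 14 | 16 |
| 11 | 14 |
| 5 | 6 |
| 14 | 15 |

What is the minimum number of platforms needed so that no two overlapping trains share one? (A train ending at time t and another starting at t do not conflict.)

The answer is the maximum number of intervals overlapping at any instant.
starts: [3, 4, 5, 9, 10, 10, 11, 11, 11, 12, 14, 14]
ends:   [5, 6, 6, 10, 12, 12, 14, 14, 15, 15, 16, 16]
s3→1 s4→2 e5→1 s5→2 e6→1 e6→0 s9→1 e10→0 s10→1 s10→2 s11→3 s11→4 s11→5  — peak 5.

5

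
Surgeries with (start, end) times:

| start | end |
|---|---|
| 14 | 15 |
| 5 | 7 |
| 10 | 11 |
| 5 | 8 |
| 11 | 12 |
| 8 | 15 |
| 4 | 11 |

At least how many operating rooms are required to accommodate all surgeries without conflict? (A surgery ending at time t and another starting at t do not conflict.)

Count concurrent intervals with a sweep; the peak is the room count.
Events (time:±→running): 4:+→1 5:+→2 5:+→3 … peak 3.

3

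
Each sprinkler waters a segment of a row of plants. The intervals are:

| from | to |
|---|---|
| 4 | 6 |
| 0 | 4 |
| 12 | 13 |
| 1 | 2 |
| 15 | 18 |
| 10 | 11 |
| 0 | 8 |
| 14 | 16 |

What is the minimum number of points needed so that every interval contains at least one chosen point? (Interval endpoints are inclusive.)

By right end: [1,2]  [0,4]  [4,6]  [0,8]  [10,11]  [12,13]  [14,16]  [15,18]
[1,2] uncovered → point at 2; [4,6] uncovered → point at 6; [10,11] uncovered → point at 11; [12,13] uncovered → point at 13; [14,16] uncovered → point at 16.
Points: 2, 6, 11, 13, 16 (5 total).

5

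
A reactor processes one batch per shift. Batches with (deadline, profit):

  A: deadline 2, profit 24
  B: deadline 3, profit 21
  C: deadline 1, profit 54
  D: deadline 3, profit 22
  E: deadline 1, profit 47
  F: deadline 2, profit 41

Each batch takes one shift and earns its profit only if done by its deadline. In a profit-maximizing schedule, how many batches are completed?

Sort by profit descending; place each in the latest free slot ≤ its deadline.
By profit: C(d1,54), E(d1,47), F(d2,41), A(d2,24), D(d3,22), B(d3,21)
C→slot 1; E skipped; F→slot 2; A skipped; D→slot 3; B skipped.
3 of 6 scheduled.

3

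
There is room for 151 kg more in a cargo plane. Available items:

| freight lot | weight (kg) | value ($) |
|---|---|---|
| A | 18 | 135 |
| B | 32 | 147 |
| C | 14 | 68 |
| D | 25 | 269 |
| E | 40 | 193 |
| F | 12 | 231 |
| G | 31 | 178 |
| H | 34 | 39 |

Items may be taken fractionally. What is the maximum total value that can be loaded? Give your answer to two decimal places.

1124.53

Greedy by value/weight ratio, highest first.
Order: F (231/12=19.25) > D (269/25=10.76) > A (135/18=7.50) > G (178/31=5.74) > C (68/14=4.86) > E (193/40=4.83) > B (147/32=4.59) > H (39/34=1.15)
Fill: take F (12 @ 231) → take D (25 @ 269) → take A (18 @ 135) → take G (31 @ 178) → take C (14 @ 68) → take E (40 @ 193) → take 11/32 of B → 50.53; 151/151 used.
Total value = 1124.53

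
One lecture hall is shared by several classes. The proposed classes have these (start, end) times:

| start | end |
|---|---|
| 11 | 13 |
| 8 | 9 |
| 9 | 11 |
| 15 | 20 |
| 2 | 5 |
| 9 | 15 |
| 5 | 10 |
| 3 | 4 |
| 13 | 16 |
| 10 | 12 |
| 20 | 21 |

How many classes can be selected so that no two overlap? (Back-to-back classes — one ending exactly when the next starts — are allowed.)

6

Order by finish time; keep every interval that doesn't clash with the previous kept one.
Sorted by end: (3,4)  (2,5)  (8,9)  (5,10)  (9,11)  (10,12)  (11,13)  (9,15)  (13,16)  (15,20)  (20,21)
take (3,4); skip (2,5); take (8,9); take (9,11); take (11,13); skip (9,15); take (13,16); take (20,21).
Selected 6 classes.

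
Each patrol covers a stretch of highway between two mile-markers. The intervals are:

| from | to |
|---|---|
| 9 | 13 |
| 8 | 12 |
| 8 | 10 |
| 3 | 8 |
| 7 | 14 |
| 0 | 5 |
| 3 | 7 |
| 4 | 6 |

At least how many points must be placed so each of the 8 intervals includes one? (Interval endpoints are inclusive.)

Process intervals by earliest right end; each time one isn't hit yet, stab at its right endpoint.
By right end: [0,5]  [4,6]  [3,7]  [3,8]  [8,10]  [8,12]  [9,13]  [7,14]
[0,5] uncovered → point at 5; [8,10] uncovered → point at 10.
Points: 5, 10 (2 total).

2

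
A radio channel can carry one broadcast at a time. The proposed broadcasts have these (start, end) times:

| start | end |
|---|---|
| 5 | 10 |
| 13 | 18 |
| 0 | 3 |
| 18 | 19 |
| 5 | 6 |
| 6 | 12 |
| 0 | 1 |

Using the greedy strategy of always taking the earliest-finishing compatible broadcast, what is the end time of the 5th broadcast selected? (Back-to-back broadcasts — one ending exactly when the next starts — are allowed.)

19

Greedy by earliest finish: after sorting by end time, pick each interval compatible with the last pick.
Sorted by end: (0,1)  (0,3)  (5,6)  (5,10)  (6,12)  (13,18)  (18,19)
take (0,1); take (5,6); skip (5,10); take (6,12); take (13,18); take (18,19).
Selected: (0,1) (5,6) (6,12) (13,18) (18,19)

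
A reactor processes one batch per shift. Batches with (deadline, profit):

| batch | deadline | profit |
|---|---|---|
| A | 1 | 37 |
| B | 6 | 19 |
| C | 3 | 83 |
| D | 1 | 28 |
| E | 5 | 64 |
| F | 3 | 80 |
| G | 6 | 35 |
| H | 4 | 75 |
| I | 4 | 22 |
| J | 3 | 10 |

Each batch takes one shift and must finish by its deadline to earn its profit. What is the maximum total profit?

Profit order: C=83 F=80 H=75 E=64 A=37 G=35 D=28 I=22 B=19 J=10
Assign: C→slot 3, F→slot 2, H→slot 4, E→slot 5, A→slot 1, G→slot 6, D skipped, I skipped, B skipped, J skipped.
Slots: [1:A] [2:F] [3:C] [4:H] [5:E] [6:G]
Profit = 37 + 80 + 83 + 75 + 64 + 35 = 374

374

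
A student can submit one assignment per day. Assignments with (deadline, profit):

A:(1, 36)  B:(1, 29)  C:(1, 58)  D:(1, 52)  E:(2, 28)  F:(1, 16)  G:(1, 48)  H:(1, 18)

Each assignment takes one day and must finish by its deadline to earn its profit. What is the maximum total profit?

86

Take jobs in profit order; each goes to the latest open slot no later than its deadline.
Profit order: C=58 D=52 G=48 A=36 B=29 E=28 H=18 F=16
Assign: C→slot 1, D skipped, G skipped, A skipped, B skipped, E→slot 2, H skipped, F skipped.
Slots: [1:C] [2:E]
Profit = 58 + 28 = 86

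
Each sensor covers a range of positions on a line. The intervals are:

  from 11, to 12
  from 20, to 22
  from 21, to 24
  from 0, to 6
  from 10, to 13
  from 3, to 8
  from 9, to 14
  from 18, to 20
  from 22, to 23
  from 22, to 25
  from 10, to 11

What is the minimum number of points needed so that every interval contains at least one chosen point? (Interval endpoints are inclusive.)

Sorted: [0,6] [3,8] [10,11] [11,12] [10,13] [9,14] [18,20] [20,22] [22,23] [21,24] [22,25]
{[0,6],[3,8]} hit by 6; {[10,11],[11,12],[10,13],[9,14]} hit by 11; {[18,20],[20,22]} hit by 20; {[22,23],[21,24],[22,25]} hit by 23.
Points: 6, 11, 20, 23 (4 total).

4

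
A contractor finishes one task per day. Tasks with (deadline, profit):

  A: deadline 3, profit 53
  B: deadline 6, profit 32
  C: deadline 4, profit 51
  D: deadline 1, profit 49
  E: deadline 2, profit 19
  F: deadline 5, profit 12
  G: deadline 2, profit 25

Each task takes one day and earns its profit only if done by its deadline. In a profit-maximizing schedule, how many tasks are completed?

Profit order: A=53 C=51 D=49 B=32 G=25 E=19 F=12
Assign: A→slot 3, C→slot 4, D→slot 1, B→slot 6, G→slot 2, E skipped, F→slot 5.
Slots: [1:D] [2:G] [3:A] [4:C] [5:F] [6:B]
6 of 7 scheduled.

6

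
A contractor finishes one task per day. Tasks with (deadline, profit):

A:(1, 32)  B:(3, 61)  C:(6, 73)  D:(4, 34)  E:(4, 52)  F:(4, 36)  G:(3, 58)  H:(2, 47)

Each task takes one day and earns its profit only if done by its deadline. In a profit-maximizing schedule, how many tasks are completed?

Profit order: C=73 B=61 G=58 E=52 H=47 F=36 D=34 A=32
Assign: C→slot 6, B→slot 3, G→slot 2, E→slot 4, H→slot 1, F skipped, D skipped, A skipped.
Slots: [1:H] [2:G] [3:B] [4:E] [6:C]
5 of 8 scheduled.

5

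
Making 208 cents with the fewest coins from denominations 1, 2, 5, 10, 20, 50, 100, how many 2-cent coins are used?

1

Use the largest denomination that fits, subtract, and repeat.
208 = 2×100 + 1×5 + 1×2 + 1×1
Count of 2: 1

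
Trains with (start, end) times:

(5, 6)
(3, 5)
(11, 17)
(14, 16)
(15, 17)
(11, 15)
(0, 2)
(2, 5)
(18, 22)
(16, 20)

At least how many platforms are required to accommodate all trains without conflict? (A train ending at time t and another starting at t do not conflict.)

Count concurrent intervals with a sweep; the peak is the room count.
Events (time:±→running): 0:+→1 2:-→0 2:+→1 3:+→2 5:-→1 5:-→0 5:+→1 6:-→0 11:+→1 11:+→2 14:+→3 … peak 3.

3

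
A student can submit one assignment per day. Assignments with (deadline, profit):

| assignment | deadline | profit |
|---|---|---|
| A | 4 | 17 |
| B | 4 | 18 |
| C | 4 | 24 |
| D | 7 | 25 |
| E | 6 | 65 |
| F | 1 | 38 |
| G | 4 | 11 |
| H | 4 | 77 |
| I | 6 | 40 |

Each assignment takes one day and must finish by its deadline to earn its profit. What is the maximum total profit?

287

Sort by profit descending; place each in the latest free slot ≤ its deadline.
By profit: H(d4,77), E(d6,65), I(d6,40), F(d1,38), D(d7,25), C(d4,24), B(d4,18), A(d4,17), G(d4,11)
H→slot 4; E→slot 6; I→slot 5; F→slot 1; D→slot 7; C→slot 3; B→slot 2; A skipped; G skipped.
Profit = 38 + 18 + 24 + 77 + 40 + 65 + 25 = 287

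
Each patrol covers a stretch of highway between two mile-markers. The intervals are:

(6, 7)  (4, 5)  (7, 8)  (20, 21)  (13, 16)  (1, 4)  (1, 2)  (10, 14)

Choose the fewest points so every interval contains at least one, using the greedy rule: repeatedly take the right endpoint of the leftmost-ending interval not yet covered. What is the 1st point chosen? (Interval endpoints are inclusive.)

Sort by right endpoint; whenever an interval is uncovered, place a point at its right end.
Sorted: [1,2] [1,4] [4,5] [6,7] [7,8] [10,14] [13,16] [20,21]
{[1,2],[1,4]} hit by 2; {[4,5]} hit by 5; {[6,7],[7,8]} hit by 7; {[10,14],[13,16]} hit by 14; {[20,21]} hit by 21.
Points: 2, 5, 7, 14, 21 (5 total).

2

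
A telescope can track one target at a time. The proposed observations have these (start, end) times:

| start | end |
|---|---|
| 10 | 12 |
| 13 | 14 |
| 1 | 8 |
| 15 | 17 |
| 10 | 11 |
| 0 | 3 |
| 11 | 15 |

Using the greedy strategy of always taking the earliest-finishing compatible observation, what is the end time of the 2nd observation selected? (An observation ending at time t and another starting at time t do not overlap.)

11

Sort by end time and greedily take each interval whose start is ≥ the last chosen end.
By end time: (0,3), (1,8), (10,11), (10,12), (13,14), (11,15), (15,17).
Pick (0,3); next start ≥ 3 → (10,11); next start ≥ 11 → (13,14); next start ≥ 14 → (15,17).
Selected: (0,3) (10,11) (13,14) (15,17)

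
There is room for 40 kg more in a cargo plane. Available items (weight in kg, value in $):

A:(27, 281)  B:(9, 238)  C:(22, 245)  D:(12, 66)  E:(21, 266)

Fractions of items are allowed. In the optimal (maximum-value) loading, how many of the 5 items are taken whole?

2

Greedy by value/weight ratio, highest first.
Order: B (238/9=26.44) > E (266/21=12.67) > C (245/22=11.14) > A (281/27=10.41) > D (66/12=5.50)
Fill: take B (9 @ 238) → take E (21 @ 266) → take 10/22 of C → 111.36; 40/40 used.
2 item(s) taken whole; one partial (take 10/22 of C).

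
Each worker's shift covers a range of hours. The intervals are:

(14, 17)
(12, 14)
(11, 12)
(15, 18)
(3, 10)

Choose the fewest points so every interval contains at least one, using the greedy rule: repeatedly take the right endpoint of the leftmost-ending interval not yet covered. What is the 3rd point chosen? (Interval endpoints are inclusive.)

17

Sort by right endpoint; whenever an interval is uncovered, place a point at its right end.
Sorted: [3,10] [11,12] [12,14] [14,17] [15,18]
{[3,10]} hit by 10; {[11,12],[12,14]} hit by 12; {[14,17],[15,18]} hit by 17.
Points: 10, 12, 17 (3 total).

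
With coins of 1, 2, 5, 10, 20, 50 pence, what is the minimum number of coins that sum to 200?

4

Greedy: take as many of the largest coin as possible, then repeat with the remainder.
200 − 4×50→0
Total coins = 4 = 4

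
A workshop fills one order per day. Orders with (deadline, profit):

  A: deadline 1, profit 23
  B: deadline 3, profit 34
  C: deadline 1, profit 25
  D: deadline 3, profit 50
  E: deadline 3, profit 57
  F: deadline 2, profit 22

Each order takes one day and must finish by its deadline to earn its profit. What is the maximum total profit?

141

Profit order: E=57 D=50 B=34 C=25 A=23 F=22
Assign: E→slot 3, D→slot 2, B→slot 1, C skipped, A skipped, F skipped.
Slots: [1:B] [2:D] [3:E]
Profit = 34 + 50 + 57 = 141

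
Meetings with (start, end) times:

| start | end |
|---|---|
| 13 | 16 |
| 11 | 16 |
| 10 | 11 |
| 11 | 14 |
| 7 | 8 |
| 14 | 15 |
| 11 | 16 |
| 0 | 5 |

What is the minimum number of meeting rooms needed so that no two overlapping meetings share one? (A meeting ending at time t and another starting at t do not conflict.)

4

Count concurrent intervals with a sweep; the peak is the room count.
starts: [0, 7, 10, 11, 11, 11, 13, 14]
ends:   [5, 8, 11, 14, 15, 16, 16, 16]
s0→1 e5→0 s7→1 e8→0 s10→1 e11→0 s11→1 s11→2 s11→3 s13→4  — peak 4.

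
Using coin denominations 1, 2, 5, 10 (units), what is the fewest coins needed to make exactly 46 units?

Greedy: take as many of the largest coin as possible, then repeat with the remainder.
46 = 4×10 + 1×5 + 1×1
Total coins = 4 + 1 + 1 = 6

6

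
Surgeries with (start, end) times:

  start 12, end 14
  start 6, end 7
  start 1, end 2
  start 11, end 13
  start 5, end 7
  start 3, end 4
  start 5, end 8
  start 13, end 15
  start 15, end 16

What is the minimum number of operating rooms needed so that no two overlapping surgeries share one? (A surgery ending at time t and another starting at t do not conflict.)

3

Count concurrent intervals with a sweep; the peak is the room count.
starts: [1, 3, 5, 5, 6, 11, 12, 13, 15]
ends:   [2, 4, 7, 7, 8, 13, 14, 15, 16]
s1→1 e2→0 s3→1 e4→0 s5→1 s5→2 s6→3  — peak 3.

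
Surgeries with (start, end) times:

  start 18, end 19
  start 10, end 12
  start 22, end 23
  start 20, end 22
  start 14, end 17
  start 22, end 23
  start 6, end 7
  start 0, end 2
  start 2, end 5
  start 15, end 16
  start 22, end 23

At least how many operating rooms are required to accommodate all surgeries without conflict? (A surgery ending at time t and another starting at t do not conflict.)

The answer is the maximum number of intervals overlapping at any instant.
Events (time:±→running): 0:+→1 2:-→0 2:+→1 5:-→0 6:+→1 7:-→0 10:+→1 12:-→0 14:+→1 15:+→2 16:-→1 17:-→0 18:+→1 19:-→0 20:+→1 22:-→0 22:+→1 22:+→2 22:+→3 … peak 3.

3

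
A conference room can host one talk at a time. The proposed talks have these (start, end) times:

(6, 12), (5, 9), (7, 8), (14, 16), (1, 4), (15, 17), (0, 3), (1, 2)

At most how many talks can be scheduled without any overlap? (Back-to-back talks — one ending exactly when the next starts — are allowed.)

Sorted by end: (1,2)  (0,3)  (1,4)  (7,8)  (5,9)  (6,12)  (14,16)  (15,17)
take (1,2); skip (0,3); skip (1,4); take (7,8); skip (6,12); take (14,16); skip (15,17).
Selected 3 talks.

3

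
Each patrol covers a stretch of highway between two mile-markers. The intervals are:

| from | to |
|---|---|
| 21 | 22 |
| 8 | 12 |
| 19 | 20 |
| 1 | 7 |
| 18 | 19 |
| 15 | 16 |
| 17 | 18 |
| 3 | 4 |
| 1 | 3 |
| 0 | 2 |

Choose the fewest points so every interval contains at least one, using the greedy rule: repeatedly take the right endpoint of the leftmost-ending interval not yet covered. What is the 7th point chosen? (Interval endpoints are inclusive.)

22

Sorted: [0,2] [1,3] [3,4] [1,7] [8,12] [15,16] [17,18] [18,19] [19,20] [21,22]
{[0,2],[1,3]} hit by 2; {[3,4],[1,7]} hit by 4; {[8,12]} hit by 12; {[15,16]} hit by 16; {[17,18],[18,19]} hit by 18; {[19,20]} hit by 20; {[21,22]} hit by 22.
Points: 2, 4, 12, 16, 18, 20, 22 (7 total).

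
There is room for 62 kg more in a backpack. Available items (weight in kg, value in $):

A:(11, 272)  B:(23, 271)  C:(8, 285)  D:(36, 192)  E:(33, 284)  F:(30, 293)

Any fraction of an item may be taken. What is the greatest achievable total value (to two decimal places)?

1023.33

Greedy by value/weight ratio, highest first.
Ratios (sorted): C 35.62, A 24.73, B 11.78, F 9.77, E 8.61, D 5.33
take C (8 @ 285); take A (11 @ 272); take B (23 @ 271); take 20/30 of F → 195.33. Capacity used 62/62.
Total value = 1023.33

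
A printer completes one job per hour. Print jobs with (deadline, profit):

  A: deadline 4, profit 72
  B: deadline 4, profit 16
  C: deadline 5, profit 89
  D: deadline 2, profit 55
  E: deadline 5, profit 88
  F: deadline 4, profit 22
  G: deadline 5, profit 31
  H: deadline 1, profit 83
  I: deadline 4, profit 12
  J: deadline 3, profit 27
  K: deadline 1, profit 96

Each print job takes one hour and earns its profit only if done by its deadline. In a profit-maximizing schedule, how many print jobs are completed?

5

Profit order: K=96 C=89 E=88 H=83 A=72 D=55 G=31 J=27 F=22 B=16 I=12
Assign: K→slot 1, C→slot 5, E→slot 4, H skipped, A→slot 3, D→slot 2, G skipped, J skipped, F skipped, B skipped, I skipped.
Slots: [1:K] [2:D] [3:A] [4:E] [5:C]
5 of 11 scheduled.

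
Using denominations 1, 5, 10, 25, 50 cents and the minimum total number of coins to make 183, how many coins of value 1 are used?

3

Greedy: take as many of the largest coin as possible, then repeat with the remainder.
183 = 3×50 + 1×25 + 1×5 + 3×1
Count of 1: 3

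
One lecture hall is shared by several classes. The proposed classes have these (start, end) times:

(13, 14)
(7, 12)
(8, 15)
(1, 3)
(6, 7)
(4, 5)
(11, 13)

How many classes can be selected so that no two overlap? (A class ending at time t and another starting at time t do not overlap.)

Order by finish time; keep every interval that doesn't clash with the previous kept one.
Sorted by end: (1,3)  (4,5)  (6,7)  (7,12)  (11,13)  (13,14)  (8,15)
take (1,3); take (4,5); take (6,7); take (7,12); take (13,14).
Selected 5 classes.

5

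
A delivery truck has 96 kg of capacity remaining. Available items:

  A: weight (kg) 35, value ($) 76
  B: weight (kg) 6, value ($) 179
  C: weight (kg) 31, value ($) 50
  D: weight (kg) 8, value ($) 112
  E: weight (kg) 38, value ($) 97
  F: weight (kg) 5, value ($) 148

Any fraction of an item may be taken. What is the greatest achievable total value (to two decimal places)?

618.45

Ratios (sorted): B 29.83, F 29.60, D 14.00, E 2.55, A 2.17, C 1.61
take B (6 @ 179); take F (5 @ 148); take D (8 @ 112); take E (38 @ 97); take A (35 @ 76); take 4/31 of C → 6.45. Capacity used 96/96.
Total value = 618.45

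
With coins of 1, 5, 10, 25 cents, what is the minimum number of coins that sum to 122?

Greedy: take as many of the largest coin as possible, then repeat with the remainder.
122 = 4×25 + 2×10 + 2×1
Total coins = 4 + 2 + 2 = 8

8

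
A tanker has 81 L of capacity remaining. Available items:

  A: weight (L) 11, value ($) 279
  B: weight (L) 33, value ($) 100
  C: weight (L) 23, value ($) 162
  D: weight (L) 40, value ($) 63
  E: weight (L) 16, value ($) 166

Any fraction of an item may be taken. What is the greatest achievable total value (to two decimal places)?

700.94

Greedy by value/weight ratio, highest first.
Order: A (279/11=25.36) > E (166/16=10.38) > C (162/23=7.04) > B (100/33=3.03) > D (63/40=1.57)
Fill: take A (11 @ 279) → take E (16 @ 166) → take C (23 @ 162) → take 31/33 of B → 93.94; 81/81 used.
Total value = 700.94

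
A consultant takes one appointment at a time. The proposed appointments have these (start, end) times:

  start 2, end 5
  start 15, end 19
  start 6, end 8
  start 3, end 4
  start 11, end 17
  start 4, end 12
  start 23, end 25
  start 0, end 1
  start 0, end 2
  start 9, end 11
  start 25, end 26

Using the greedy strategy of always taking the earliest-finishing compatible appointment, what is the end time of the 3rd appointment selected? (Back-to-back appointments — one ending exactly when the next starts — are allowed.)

8

By end time: (0,1), (0,2), (3,4), (2,5), (6,8), (9,11), (4,12), (11,17), (15,19), (23,25), (25,26).
Pick (0,1); next start ≥ 1 → (3,4); next start ≥ 4 → (6,8); next start ≥ 8 → (9,11); next start ≥ 11 → (11,17); next start ≥ 17 → (23,25); next start ≥ 25 → (25,26).
Selected: (0,1) (3,4) (6,8) (9,11) (11,17) (23,25) (25,26)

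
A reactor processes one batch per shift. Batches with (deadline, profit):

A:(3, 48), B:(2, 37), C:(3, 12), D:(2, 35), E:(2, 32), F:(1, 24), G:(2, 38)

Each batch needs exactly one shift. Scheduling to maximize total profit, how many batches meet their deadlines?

3

By profit: A(d3,48), G(d2,38), B(d2,37), D(d2,35), E(d2,32), F(d1,24), C(d3,12)
A→slot 3; G→slot 2; B→slot 1; D skipped; E skipped; F skipped; C skipped.
3 of 7 scheduled.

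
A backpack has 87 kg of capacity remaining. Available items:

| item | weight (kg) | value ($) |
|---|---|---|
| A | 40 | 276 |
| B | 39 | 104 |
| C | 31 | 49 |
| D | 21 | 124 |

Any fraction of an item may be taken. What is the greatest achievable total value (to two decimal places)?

Order: A (276/40=6.90) > D (124/21=5.90) > B (104/39=2.67) > C (49/31=1.58)
Fill: take A (40 @ 276) → take D (21 @ 124) → take 26/39 of B → 69.33; 87/87 used.
Total value = 469.33

469.33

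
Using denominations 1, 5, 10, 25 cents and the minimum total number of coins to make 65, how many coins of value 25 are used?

65 = 2×25 + 1×10 + 1×5
Count of 25: 2

2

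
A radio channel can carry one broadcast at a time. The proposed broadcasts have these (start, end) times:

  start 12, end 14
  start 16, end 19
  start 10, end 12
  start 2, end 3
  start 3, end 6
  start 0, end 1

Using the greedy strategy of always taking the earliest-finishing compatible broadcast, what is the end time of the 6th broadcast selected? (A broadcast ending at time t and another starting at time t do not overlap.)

Sort by end time and greedily take each interval whose start is ≥ the last chosen end.
By end time: (0,1), (2,3), (3,6), (10,12), (12,14), (16,19).
Pick (0,1); next start ≥ 1 → (2,3); next start ≥ 3 → (3,6); next start ≥ 6 → (10,12); next start ≥ 12 → (12,14); next start ≥ 14 → (16,19).
Selected: (0,1) (2,3) (3,6) (10,12) (12,14) (16,19)

19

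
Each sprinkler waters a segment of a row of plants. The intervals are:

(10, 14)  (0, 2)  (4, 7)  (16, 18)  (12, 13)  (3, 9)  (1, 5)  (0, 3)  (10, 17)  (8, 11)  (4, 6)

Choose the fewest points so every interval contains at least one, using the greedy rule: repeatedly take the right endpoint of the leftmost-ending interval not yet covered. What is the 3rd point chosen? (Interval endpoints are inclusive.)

11

By right end: [0,2]  [0,3]  [1,5]  [4,6]  [4,7]  [3,9]  [8,11]  [12,13]  [10,14]  [10,17]  [16,18]
[0,2] uncovered → point at 2; [4,6] uncovered → point at 6; [8,11] uncovered → point at 11; [12,13] uncovered → point at 13; [16,18] uncovered → point at 18.
Points: 2, 6, 11, 13, 18 (5 total).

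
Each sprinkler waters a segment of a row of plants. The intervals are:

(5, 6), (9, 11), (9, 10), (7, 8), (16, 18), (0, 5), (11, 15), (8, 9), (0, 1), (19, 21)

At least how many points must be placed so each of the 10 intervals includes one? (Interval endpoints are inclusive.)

Sort by right endpoint; whenever an interval is uncovered, place a point at its right end.
Sorted: [0,1] [0,5] [5,6] [7,8] [8,9] [9,10] [9,11] [11,15] [16,18] [19,21]
{[0,1],[0,5]} hit by 1; {[5,6]} hit by 6; {[7,8],[8,9]} hit by 8; {[9,10],[9,11]} hit by 10; {[11,15]} hit by 15; {[16,18]} hit by 18; {[19,21]} hit by 21.
Points: 1, 6, 8, 10, 15, 18, 21 (7 total).

7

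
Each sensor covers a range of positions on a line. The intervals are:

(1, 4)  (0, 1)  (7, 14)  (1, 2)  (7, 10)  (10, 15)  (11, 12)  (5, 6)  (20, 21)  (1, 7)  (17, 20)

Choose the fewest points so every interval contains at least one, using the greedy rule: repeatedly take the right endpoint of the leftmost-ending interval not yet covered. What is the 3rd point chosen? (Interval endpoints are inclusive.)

Process intervals by earliest right end; each time one isn't hit yet, stab at its right endpoint.
Sorted: [0,1] [1,2] [1,4] [5,6] [1,7] [7,10] [11,12] [7,14] [10,15] [17,20] [20,21]
{[0,1],[1,2],[1,4]} hit by 1; {[5,6],[1,7]} hit by 6; {[7,10]} hit by 10; {[11,12],[7,14],[10,15]} hit by 12; {[17,20],[20,21]} hit by 20.
Points: 1, 6, 10, 12, 20 (5 total).

10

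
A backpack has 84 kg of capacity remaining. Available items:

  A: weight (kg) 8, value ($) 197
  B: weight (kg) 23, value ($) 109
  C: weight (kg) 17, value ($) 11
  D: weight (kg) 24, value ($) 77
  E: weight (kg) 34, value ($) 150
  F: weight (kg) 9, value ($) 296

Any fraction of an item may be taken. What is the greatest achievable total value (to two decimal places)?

784.08

Greedy by value/weight ratio, highest first.
Order: F (296/9=32.89) > A (197/8=24.62) > B (109/23=4.74) > E (150/34=4.41) > D (77/24=3.21) > C (11/17=0.65)
Fill: take F (9 @ 296) → take A (8 @ 197) → take B (23 @ 109) → take E (34 @ 150) → take 10/24 of D → 32.08; 84/84 used.
Total value = 784.08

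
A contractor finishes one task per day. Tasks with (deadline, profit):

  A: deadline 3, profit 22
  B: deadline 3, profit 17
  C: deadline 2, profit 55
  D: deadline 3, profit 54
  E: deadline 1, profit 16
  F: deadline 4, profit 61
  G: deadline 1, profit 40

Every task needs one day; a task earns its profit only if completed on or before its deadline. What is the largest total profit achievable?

210

Take jobs in profit order; each goes to the latest open slot no later than its deadline.
Profit order: F=61 C=55 D=54 G=40 A=22 B=17 E=16
Assign: F→slot 4, C→slot 2, D→slot 3, G→slot 1, A skipped, B skipped, E skipped.
Slots: [1:G] [2:C] [3:D] [4:F]
Profit = 40 + 55 + 54 + 61 = 210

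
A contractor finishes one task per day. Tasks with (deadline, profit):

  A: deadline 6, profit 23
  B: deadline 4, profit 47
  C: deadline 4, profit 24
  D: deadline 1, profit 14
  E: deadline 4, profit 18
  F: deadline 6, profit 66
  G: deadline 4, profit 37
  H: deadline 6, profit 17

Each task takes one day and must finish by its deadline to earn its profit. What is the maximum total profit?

Take jobs in profit order; each goes to the latest open slot no later than its deadline.
Profit order: F=66 B=47 G=37 C=24 A=23 E=18 H=17 D=14
Assign: F→slot 6, B→slot 4, G→slot 3, C→slot 2, A→slot 5, E→slot 1, H skipped, D skipped.
Slots: [1:E] [2:C] [3:G] [4:B] [5:A] [6:F]
Profit = 18 + 24 + 37 + 47 + 23 + 66 = 215

215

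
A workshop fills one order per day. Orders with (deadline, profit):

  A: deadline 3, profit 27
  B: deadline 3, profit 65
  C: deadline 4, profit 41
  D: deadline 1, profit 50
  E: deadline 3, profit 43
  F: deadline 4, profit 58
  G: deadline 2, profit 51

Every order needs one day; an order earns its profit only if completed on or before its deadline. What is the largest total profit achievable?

224

Sort by profit descending; place each in the latest free slot ≤ its deadline.
By profit: B(d3,65), F(d4,58), G(d2,51), D(d1,50), E(d3,43), C(d4,41), A(d3,27)
B→slot 3; F→slot 4; G→slot 2; D→slot 1; E skipped; C skipped; A skipped.
Profit = 50 + 51 + 65 + 58 = 224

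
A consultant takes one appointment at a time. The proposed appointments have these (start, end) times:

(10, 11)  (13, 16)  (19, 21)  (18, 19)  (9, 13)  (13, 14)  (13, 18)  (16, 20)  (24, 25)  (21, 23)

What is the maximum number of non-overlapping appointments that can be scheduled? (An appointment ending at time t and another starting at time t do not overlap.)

6

By end time: (10,11), (9,13), (13,14), (13,16), (13,18), (18,19), (16,20), (19,21), (21,23), (24,25).
Pick (10,11); next start ≥ 11 → (13,14); next start ≥ 14 → (18,19); next start ≥ 19 → (19,21); next start ≥ 21 → (21,23); next start ≥ 23 → (24,25).
Selected 6 appointments.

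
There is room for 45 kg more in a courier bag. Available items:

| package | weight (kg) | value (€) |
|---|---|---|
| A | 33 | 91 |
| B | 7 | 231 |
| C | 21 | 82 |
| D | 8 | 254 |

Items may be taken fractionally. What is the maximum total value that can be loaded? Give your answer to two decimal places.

591.82

Sort by value per unit weight and fill in that order.
Order: B (231/7=33.00) > D (254/8=31.75) > C (82/21=3.90) > A (91/33=2.76)
Fill: take B (7 @ 231) → take D (8 @ 254) → take C (21 @ 82) → take 9/33 of A → 24.82; 45/45 used.
Total value = 591.82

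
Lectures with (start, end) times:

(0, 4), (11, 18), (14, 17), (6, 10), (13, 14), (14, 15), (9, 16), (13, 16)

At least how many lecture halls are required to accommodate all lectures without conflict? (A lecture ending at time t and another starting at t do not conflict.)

Events (time:±→running): 0:+→1 4:-→0 6:+→1 9:+→2 10:-→1 11:+→2 13:+→3 13:+→4 14:-→3 14:+→4 14:+→5 … peak 5.

5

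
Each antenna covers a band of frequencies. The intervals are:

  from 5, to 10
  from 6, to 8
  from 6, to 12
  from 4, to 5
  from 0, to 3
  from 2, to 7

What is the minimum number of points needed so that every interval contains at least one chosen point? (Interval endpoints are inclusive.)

Sort by right endpoint; whenever an interval is uncovered, place a point at its right end.
Sorted: [0,3] [4,5] [2,7] [6,8] [5,10] [6,12]
{[0,3]} hit by 3; {[4,5],[2,7]} hit by 5; {[6,8],[5,10],[6,12]} hit by 8.
Points: 3, 5, 8 (3 total).

3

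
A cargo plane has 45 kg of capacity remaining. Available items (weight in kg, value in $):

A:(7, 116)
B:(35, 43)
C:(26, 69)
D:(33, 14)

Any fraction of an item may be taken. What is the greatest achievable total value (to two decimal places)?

Greedy by value/weight ratio, highest first.
Ratios (sorted): A 16.57, C 2.65, B 1.23, D 0.42
take A (7 @ 116); take C (26 @ 69); take 12/35 of B → 14.74. Capacity used 45/45.
Total value = 199.74

199.74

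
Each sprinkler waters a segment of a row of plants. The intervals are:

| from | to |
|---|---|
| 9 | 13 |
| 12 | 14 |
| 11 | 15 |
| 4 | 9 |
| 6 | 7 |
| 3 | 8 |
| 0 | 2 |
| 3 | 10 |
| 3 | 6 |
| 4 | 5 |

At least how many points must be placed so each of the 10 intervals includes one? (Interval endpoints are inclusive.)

Sort by right endpoint; whenever an interval is uncovered, place a point at its right end.
By right end: [0,2]  [4,5]  [3,6]  [6,7]  [3,8]  [4,9]  [3,10]  [9,13]  [12,14]  [11,15]
[0,2] uncovered → point at 2; [4,5] uncovered → point at 5; [6,7] uncovered → point at 7; [9,13] uncovered → point at 13.
Points: 2, 5, 7, 13 (4 total).

4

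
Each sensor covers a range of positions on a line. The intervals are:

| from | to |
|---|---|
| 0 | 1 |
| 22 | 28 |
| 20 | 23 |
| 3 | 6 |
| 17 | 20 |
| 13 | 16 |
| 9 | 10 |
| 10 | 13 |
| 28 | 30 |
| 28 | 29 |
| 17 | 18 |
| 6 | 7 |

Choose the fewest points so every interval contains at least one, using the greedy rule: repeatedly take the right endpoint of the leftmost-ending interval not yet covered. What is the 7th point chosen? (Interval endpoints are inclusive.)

29

Sort by right endpoint; whenever an interval is uncovered, place a point at its right end.
By right end: [0,1]  [3,6]  [6,7]  [9,10]  [10,13]  [13,16]  [17,18]  [17,20]  [20,23]  [22,28]  [28,29]  [28,30]
[0,1] uncovered → point at 1; [3,6] uncovered → point at 6; [9,10] uncovered → point at 10; [13,16] uncovered → point at 16; [17,18] uncovered → point at 18; [20,23] uncovered → point at 23; [28,29] uncovered → point at 29.
Points: 1, 6, 10, 16, 18, 23, 29 (7 total).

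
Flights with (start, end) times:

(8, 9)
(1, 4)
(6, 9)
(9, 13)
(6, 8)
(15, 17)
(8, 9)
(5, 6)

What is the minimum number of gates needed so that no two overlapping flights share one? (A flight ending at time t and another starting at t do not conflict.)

3

Count concurrent intervals with a sweep; the peak is the room count.
starts: [1, 5, 6, 6, 8, 8, 9, 15]
ends:   [4, 6, 8, 9, 9, 9, 13, 17]
s1→1 e4→0 s5→1 e6→0 s6→1 s6→2 e8→1 s8→2 s8→3  — peak 3.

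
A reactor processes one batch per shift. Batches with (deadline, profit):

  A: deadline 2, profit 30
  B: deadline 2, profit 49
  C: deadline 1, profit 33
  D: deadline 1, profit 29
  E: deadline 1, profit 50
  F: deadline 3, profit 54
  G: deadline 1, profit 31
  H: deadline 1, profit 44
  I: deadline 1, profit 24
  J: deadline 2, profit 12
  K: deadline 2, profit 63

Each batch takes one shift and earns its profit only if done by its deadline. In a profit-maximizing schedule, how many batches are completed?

Sort by profit descending; place each in the latest free slot ≤ its deadline.
By profit: K(d2,63), F(d3,54), E(d1,50), B(d2,49), H(d1,44), C(d1,33), G(d1,31), A(d2,30), D(d1,29), I(d1,24), J(d2,12)
K→slot 2; F→slot 3; E→slot 1; B skipped; H skipped; C skipped; G skipped; A skipped; D skipped; I skipped; J skipped.
3 of 11 scheduled.

3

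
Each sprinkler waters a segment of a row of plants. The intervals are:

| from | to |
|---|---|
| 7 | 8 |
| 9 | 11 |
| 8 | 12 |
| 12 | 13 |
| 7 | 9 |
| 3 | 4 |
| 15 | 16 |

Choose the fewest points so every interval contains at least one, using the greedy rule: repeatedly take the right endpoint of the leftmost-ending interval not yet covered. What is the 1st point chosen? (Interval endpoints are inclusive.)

Sort by right endpoint; whenever an interval is uncovered, place a point at its right end.
By right end: [3,4]  [7,8]  [7,9]  [9,11]  [8,12]  [12,13]  [15,16]
[3,4] uncovered → point at 4; [7,8] uncovered → point at 8; [9,11] uncovered → point at 11; [12,13] uncovered → point at 13; [15,16] uncovered → point at 16.
Points: 4, 8, 11, 13, 16 (5 total).

4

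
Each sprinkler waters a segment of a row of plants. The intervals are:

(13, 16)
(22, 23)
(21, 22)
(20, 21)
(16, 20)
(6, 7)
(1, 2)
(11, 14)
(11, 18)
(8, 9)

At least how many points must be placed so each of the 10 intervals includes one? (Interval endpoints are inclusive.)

6

By right end: [1,2]  [6,7]  [8,9]  [11,14]  [13,16]  [11,18]  [16,20]  [20,21]  [21,22]  [22,23]
[1,2] uncovered → point at 2; [6,7] uncovered → point at 7; [8,9] uncovered → point at 9; [11,14] uncovered → point at 14; [16,20] uncovered → point at 20; [21,22] uncovered → point at 22.
Points: 2, 7, 9, 14, 20, 22 (6 total).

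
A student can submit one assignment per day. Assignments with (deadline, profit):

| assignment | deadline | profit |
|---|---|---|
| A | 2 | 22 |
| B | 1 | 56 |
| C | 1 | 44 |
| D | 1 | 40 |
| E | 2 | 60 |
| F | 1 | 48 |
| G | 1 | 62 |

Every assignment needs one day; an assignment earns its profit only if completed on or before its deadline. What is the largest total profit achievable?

122

Sort by profit descending; place each in the latest free slot ≤ its deadline.
Profit order: G=62 E=60 B=56 F=48 C=44 D=40 A=22
Assign: G→slot 1, E→slot 2, B skipped, F skipped, C skipped, D skipped, A skipped.
Slots: [1:G] [2:E]
Profit = 62 + 60 = 122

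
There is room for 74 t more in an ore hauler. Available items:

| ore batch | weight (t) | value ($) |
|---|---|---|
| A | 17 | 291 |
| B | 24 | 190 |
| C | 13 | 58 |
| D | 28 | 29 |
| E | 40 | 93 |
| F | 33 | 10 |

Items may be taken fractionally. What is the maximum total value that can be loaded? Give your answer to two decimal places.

Sort by value per unit weight and fill in that order.
Order: A (291/17=17.12) > B (190/24=7.92) > C (58/13=4.46) > E (93/40=2.33) > D (29/28=1.04) > F (10/33=0.30)
Fill: take A (17 @ 291) → take B (24 @ 190) → take C (13 @ 58) → take 20/40 of E → 46.50; 74/74 used.
Total value = 585.50

585.50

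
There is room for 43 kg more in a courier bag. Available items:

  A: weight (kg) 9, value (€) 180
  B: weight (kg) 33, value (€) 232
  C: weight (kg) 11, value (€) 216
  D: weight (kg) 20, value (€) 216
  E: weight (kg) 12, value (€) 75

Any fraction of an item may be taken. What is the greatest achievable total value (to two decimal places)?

633.09

Order: A (180/9=20.00) > C (216/11=19.64) > D (216/20=10.80) > B (232/33=7.03) > E (75/12=6.25)
Fill: take A (9 @ 180) → take C (11 @ 216) → take D (20 @ 216) → take 3/33 of B → 21.09; 43/43 used.
Total value = 633.09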